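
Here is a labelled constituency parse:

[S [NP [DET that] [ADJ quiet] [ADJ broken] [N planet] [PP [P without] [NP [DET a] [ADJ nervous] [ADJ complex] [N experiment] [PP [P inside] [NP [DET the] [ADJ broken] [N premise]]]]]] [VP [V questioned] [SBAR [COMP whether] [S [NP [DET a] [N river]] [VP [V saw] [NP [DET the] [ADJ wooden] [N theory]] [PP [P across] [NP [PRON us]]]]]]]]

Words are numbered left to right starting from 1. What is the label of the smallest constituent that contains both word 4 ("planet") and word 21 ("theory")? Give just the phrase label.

S

Both words fall inside [S that quiet broken planet without a nervous complex experiment inside the broken premise questioned whether a river saw the wooden theory across us] (words 1–23), and no smaller constituent contains them both. Label: S.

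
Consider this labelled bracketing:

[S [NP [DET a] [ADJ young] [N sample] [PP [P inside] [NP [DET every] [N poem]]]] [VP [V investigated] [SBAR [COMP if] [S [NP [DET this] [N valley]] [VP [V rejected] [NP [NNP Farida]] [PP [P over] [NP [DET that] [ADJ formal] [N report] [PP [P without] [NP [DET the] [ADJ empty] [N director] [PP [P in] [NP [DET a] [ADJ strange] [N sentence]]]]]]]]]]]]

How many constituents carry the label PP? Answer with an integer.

The PP constituents are: [PP inside every poem]; [PP over that formal report without the empty director in a strange sentence]; [PP without the empty director in a strange sentence]; [PP in a strange sentence]. Total: 4.

4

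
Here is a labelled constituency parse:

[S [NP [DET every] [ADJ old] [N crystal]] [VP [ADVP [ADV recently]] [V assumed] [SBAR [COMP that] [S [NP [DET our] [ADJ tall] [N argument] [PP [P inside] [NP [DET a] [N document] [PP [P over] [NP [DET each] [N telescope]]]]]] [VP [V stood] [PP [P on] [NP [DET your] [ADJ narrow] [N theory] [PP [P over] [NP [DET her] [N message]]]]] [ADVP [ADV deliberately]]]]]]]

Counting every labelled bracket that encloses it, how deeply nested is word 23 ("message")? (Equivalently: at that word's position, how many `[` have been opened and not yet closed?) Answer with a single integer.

Path from the root down to the word: S → VP → SBAR → S → VP → PP → NP → PP → NP → N. That is 10 enclosing brackets.

10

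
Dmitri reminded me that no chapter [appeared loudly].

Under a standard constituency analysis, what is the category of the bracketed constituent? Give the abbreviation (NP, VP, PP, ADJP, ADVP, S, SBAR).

VP

"appeared" is the head of the bracketed span, so the span is a verb phrase: VP.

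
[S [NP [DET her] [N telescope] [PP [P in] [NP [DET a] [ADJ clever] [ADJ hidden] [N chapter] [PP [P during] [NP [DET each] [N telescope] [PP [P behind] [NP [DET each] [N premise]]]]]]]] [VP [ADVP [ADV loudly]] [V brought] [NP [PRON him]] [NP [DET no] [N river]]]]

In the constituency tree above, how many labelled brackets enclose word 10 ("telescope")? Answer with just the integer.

Path from the root down to the word: S → NP → PP → NP → PP → NP → N. That is 7 enclosing brackets.

7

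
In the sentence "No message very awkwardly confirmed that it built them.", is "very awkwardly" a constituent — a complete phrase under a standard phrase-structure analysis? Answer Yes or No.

These words form the whole adverb phrase headed by "awkwardly", so yes — one constituent.

Yes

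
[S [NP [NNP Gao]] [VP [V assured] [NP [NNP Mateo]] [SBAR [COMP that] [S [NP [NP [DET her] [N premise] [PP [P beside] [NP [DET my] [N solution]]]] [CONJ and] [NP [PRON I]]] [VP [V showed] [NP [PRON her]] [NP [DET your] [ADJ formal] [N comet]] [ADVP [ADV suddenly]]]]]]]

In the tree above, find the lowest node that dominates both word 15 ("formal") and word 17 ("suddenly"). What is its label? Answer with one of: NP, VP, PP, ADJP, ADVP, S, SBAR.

VP

Word 15 lies under S → VP → SBAR → S → VP → NP → ADJ; word 17 lies under S → VP → SBAR → S → VP → ADVP → ADV. The lowest shared node is the VP.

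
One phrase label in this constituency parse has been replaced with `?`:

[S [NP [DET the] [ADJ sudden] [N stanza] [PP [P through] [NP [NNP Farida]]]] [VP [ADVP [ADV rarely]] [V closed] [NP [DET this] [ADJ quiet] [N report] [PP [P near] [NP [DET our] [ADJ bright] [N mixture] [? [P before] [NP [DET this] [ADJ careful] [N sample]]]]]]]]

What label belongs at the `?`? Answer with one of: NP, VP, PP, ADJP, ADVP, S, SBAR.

PP

Looking at what the `?` directly dominates — P 'before', NP — this is a prepositional phrase (PP).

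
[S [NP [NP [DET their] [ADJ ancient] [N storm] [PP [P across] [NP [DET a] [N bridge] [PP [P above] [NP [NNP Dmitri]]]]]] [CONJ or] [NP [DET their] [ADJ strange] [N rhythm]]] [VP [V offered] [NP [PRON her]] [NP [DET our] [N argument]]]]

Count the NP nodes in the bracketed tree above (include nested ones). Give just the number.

Listing each NP by its span: [NP their ancient storm across a bridge above Dmitri or their strange rhythm]; [NP their ancient storm across a bridge above Dmitri]; [NP a bridge above Dmitri]; [NP Dmitri]; [NP their strange rhythm]; [NP her] … — that makes 7.

7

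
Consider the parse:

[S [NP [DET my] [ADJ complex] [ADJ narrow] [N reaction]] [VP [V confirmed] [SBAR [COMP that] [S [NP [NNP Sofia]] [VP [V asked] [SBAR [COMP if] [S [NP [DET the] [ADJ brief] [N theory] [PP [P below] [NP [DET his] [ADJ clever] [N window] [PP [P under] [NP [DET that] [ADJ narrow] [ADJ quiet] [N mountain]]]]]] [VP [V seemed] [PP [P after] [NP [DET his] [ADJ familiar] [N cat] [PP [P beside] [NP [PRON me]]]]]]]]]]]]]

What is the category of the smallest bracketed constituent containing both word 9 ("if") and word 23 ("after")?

SBAR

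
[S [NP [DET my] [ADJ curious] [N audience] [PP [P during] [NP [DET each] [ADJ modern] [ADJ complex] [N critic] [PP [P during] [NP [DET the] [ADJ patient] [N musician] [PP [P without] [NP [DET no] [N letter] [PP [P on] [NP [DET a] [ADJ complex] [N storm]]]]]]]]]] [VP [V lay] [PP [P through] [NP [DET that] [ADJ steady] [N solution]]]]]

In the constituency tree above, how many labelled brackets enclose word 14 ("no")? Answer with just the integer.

The word sits inside DET, which is inside NP, inside PP, inside NP, inside PP, inside NP, inside PP, inside NP, inside S — 9 brackets in all.

9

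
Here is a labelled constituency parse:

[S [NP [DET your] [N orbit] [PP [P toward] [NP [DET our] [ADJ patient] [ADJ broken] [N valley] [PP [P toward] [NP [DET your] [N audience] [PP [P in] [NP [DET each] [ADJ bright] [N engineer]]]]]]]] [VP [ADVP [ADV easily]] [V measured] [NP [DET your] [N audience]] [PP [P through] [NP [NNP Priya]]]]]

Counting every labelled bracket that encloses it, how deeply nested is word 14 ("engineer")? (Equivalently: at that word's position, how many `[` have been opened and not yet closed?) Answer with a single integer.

9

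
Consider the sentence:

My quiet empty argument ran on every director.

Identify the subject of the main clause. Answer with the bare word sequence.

my quiet empty argument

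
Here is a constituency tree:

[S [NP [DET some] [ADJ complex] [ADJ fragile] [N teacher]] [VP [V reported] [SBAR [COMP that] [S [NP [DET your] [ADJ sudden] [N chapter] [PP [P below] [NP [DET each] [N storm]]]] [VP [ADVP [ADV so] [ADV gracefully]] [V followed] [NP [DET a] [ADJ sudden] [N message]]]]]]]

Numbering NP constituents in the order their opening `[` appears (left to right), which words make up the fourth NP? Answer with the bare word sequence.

a sudden message

The NP opening brackets appear, in order, over: "some complex fragile teacher"; "your sudden chapter below each storm"; "each storm"; "a sudden message". The fourth one spans "a sudden message".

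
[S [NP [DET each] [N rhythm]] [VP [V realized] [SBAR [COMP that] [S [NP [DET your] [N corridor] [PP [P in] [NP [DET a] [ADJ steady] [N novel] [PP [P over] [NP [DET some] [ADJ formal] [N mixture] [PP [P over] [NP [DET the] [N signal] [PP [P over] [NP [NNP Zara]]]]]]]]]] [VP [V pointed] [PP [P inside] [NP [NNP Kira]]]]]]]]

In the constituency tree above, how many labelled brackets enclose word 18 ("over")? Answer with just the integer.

13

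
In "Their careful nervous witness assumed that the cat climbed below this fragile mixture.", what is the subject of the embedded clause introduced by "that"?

the cat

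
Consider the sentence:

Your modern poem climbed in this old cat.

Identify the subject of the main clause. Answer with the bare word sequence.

"your modern poem" is the NP that combines with the VP headed by "climbed" to form the main clause — the subject.

your modern poem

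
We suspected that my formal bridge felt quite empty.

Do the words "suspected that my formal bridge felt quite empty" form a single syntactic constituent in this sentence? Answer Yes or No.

Yes

These words form the whole verb phrase headed by "suspected", so yes — one constituent.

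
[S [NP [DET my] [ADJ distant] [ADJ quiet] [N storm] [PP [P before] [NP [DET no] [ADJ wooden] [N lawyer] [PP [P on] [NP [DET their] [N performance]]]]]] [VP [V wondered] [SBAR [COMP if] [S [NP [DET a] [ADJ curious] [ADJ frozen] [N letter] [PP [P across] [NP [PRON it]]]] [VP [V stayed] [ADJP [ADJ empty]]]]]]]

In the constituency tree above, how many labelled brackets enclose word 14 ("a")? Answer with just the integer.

The word sits inside DET, which is inside NP, inside S, inside SBAR, inside VP, inside S — 6 brackets in all.

6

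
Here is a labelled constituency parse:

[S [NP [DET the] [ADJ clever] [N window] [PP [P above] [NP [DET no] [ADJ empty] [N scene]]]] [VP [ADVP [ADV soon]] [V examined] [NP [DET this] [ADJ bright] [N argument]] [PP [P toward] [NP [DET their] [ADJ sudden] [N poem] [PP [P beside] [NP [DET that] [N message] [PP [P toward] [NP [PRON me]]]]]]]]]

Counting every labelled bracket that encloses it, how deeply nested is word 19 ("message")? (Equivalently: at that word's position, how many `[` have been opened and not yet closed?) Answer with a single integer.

7

Path from the root down to the word: S → VP → PP → NP → PP → NP → N. That is 7 enclosing brackets.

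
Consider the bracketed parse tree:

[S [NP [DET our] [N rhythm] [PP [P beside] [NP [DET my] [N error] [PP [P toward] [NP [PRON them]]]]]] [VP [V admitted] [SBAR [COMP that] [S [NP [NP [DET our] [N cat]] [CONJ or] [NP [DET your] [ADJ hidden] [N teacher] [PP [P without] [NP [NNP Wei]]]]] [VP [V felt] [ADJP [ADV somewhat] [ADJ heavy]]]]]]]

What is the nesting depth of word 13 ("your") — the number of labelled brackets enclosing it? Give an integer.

7

Path from the root down to the word: S → VP → SBAR → S → NP → NP → DET. That is 7 enclosing brackets.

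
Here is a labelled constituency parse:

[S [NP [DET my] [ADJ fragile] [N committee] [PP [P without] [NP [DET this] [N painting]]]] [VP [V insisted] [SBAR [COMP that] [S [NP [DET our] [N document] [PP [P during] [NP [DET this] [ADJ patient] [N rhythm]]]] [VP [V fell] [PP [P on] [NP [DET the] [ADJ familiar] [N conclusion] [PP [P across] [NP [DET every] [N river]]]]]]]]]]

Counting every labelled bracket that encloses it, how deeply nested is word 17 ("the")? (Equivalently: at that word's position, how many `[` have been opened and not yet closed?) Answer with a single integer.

8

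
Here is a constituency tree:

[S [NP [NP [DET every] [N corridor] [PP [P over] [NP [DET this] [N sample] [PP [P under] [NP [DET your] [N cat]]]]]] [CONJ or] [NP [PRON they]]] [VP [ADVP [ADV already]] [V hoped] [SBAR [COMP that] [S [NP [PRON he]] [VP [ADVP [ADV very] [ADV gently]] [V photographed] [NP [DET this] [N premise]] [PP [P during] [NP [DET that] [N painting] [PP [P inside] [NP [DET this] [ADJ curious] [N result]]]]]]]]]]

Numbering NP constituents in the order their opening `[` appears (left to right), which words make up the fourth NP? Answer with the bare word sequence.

your cat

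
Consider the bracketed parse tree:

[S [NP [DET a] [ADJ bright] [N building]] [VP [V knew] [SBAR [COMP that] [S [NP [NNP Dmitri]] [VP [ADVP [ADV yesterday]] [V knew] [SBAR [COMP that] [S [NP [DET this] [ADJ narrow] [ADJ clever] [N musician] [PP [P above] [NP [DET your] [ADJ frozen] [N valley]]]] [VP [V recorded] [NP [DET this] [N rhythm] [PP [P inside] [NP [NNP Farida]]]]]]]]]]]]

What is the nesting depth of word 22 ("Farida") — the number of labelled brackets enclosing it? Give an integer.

12

The word sits inside NNP, which is inside NP, inside PP, inside NP, inside VP, inside S, inside SBAR, inside VP, inside S, inside SBAR, inside VP, inside S — 12 brackets in all.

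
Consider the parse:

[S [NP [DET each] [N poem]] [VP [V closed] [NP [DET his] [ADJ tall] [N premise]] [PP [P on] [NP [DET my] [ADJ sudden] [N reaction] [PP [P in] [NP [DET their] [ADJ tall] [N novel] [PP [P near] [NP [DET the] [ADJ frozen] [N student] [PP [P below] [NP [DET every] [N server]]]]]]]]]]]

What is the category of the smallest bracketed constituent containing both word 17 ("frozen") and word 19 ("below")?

NP

The smallest bracket enclosing both words is [NP the frozen student below every server], so the label is NP.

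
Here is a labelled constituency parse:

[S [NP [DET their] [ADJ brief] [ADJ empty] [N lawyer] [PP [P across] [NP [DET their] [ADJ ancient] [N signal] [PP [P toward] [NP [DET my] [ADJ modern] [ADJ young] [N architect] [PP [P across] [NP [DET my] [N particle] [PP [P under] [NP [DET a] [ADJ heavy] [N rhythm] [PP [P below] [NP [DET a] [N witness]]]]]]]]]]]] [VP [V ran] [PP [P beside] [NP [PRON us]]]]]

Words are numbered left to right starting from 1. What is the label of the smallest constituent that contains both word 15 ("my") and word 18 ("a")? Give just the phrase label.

NP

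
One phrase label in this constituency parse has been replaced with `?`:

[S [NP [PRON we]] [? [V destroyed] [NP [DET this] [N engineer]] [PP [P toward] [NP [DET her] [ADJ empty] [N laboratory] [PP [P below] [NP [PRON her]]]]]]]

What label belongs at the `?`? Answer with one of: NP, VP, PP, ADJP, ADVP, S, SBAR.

VP

Looking at what the `?` directly dominates — V 'destroyed', NP, PP — this is a verb phrase (VP).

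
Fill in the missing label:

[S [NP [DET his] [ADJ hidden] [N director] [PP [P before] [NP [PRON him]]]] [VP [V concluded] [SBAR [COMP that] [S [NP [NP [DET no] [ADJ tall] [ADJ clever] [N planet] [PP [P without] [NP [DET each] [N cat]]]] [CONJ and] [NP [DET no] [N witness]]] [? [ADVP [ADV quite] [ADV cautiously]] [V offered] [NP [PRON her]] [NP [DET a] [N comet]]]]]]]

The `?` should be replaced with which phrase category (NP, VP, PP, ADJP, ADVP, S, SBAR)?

The `?` node immediately contains: ADVP, V 'offered', NP, NP. That is the internal structure of a verb phrase, so the label is VP.

VP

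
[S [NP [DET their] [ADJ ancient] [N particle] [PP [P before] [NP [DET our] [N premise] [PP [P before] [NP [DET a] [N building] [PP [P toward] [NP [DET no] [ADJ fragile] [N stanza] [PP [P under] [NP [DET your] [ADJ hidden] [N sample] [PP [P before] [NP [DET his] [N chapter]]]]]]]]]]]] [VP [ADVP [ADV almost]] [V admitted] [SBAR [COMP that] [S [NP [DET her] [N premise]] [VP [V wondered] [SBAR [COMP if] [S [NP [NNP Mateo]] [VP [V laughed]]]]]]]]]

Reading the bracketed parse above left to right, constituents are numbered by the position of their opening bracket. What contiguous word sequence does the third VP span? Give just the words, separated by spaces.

laughed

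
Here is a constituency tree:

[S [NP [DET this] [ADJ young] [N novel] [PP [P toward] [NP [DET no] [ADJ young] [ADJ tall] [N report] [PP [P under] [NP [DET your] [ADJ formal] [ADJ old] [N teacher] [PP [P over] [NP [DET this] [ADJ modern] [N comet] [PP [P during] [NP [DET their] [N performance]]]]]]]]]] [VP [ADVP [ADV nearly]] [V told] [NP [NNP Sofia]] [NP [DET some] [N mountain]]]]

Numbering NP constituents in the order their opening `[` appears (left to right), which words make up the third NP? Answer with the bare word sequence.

your formal old teacher over this modern comet during their performance

The NP opening brackets appear, in order, over: "this young novel toward no young tall report under your formal old teacher over this modern comet during their performance"; "no young tall report under your formal old teacher over this modern comet during their performance"; "your formal old teacher over this modern comet during their performance"; "this modern comet during their performance"; "their performance"; "Sofia"; "some mountain". The third one spans "your formal old teacher over this modern comet during their performance".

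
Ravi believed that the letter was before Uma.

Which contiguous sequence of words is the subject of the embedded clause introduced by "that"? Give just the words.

In the embedded clause introduced by "that" the verb is "was"; the NP preceding it, "the letter", is the subject.

the letter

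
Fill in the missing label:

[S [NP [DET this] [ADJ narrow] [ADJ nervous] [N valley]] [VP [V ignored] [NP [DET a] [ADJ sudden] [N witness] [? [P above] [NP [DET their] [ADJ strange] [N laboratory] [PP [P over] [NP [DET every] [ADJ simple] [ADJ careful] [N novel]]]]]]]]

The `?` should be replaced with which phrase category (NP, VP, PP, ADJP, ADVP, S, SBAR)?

Looking at what the `?` directly dominates — P 'above', NP — this is a prepositional phrase (PP).

PP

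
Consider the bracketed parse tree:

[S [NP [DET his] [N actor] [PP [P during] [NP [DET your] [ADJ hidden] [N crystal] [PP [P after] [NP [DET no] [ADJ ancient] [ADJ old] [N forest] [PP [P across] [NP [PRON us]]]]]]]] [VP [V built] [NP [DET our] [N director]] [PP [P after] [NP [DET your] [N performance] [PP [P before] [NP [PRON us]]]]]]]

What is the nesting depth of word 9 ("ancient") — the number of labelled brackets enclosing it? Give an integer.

7

Path from the root down to the word: S → NP → PP → NP → PP → NP → ADJ. That is 7 enclosing brackets.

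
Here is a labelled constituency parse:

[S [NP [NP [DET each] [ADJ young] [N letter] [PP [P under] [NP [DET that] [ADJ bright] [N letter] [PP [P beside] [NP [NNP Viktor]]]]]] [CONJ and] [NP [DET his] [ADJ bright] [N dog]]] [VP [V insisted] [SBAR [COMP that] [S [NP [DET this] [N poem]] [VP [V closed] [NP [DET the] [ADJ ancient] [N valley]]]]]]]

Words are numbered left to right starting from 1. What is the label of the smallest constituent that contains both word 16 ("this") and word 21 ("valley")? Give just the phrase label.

S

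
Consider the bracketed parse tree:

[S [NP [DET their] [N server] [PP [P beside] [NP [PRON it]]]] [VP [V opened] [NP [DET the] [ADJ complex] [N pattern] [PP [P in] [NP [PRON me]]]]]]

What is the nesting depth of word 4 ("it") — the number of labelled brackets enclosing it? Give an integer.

The word sits inside PRON, which is inside NP, inside PP, inside NP, inside S — 5 brackets in all.

5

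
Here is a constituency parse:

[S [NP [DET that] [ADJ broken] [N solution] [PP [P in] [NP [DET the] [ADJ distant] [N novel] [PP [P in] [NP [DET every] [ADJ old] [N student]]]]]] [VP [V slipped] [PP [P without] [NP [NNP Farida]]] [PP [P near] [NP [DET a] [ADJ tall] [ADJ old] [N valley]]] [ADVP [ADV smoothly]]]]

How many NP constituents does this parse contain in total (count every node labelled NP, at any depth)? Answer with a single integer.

5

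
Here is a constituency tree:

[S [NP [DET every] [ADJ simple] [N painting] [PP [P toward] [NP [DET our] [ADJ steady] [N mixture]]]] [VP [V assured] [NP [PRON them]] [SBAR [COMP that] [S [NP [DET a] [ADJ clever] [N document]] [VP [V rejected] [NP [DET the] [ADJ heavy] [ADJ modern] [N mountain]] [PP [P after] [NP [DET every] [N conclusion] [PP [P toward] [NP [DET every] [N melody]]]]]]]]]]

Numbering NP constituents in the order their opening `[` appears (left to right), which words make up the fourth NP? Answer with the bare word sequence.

a clever document

In left-to-right order the NP constituents are "every simple painting toward our steady mixture"; "our steady mixture"; "them"; "a clever document"; "the heavy modern mountain"; "every conclusion toward every melody"; "every melody". Number 4 is "a clever document".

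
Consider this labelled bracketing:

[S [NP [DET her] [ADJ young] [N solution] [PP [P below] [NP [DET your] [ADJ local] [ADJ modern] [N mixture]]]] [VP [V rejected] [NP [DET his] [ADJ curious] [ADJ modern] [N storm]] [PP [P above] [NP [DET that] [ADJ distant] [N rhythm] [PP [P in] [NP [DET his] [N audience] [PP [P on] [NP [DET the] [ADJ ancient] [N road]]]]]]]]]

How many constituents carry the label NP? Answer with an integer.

6

Scanning left to right, an opening `[NP` appears at word positions 1, 5, 10, 15, 19, 22 — 6 in total.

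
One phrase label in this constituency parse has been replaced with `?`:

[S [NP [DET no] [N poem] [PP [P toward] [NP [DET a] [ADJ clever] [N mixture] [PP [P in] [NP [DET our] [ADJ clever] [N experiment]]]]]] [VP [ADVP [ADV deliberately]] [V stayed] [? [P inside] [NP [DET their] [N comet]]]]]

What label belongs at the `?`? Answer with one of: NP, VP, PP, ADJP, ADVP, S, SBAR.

PP

A constituent whose immediate children are P 'inside', NP is a prepositional phrase: PP.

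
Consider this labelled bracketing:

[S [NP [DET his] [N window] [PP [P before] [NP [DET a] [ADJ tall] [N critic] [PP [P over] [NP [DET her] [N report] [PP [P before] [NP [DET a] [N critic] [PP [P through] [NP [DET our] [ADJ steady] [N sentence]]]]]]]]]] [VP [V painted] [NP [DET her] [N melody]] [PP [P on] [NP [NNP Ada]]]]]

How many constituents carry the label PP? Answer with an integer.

Scanning left to right, an opening `[PP` appears at word positions 3, 7, 10, 13, 20 — 5 in total.

5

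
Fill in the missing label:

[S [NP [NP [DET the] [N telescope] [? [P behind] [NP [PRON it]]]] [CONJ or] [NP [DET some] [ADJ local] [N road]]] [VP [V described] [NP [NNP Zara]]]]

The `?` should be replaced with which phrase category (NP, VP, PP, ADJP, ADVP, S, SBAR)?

PP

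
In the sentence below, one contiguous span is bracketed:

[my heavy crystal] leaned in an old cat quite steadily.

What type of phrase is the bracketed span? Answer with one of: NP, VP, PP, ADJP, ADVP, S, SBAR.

NP

The span is built around the noun "crystal" — a noun phrase (NP).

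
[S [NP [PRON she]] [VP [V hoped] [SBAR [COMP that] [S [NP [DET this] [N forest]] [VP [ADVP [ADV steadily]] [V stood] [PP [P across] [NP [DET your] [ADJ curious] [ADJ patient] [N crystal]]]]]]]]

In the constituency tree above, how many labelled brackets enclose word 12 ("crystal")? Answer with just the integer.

The word sits inside N, which is inside NP, inside PP, inside VP, inside S, inside SBAR, inside VP, inside S — 8 brackets in all.

8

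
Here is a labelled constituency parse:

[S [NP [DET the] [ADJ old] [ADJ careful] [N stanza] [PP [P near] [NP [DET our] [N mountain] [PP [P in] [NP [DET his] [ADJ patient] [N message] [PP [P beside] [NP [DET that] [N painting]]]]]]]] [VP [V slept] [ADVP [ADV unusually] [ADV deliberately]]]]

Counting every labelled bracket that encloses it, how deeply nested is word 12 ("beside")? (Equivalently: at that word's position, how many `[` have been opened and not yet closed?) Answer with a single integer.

8

The word sits inside P, which is inside PP, inside NP, inside PP, inside NP, inside PP, inside NP, inside S — 8 brackets in all.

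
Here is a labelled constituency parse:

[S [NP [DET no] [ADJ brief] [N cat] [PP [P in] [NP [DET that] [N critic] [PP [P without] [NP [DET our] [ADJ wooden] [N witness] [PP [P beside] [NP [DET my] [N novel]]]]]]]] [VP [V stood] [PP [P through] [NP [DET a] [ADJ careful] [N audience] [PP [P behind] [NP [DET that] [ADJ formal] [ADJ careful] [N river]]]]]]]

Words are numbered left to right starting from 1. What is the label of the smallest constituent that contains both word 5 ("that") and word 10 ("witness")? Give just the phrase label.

NP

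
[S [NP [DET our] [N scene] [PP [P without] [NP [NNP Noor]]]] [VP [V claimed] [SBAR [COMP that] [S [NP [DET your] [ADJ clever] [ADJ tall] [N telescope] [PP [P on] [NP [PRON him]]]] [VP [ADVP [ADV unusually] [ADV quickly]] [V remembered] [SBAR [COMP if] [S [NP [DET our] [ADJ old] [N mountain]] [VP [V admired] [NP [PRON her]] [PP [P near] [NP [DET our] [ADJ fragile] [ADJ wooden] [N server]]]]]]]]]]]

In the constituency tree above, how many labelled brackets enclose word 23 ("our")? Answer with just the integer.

Counting open brackets not yet closed at "our": [S [VP [SBAR [S [VP [SBAR [S [VP [PP [NP [DET = 11.

11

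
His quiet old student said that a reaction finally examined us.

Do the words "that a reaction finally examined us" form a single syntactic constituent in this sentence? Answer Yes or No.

Yes

"that a reaction finally examined us" is exactly the subordinate clause [SBAR that a reaction finally examined us], a complete constituent.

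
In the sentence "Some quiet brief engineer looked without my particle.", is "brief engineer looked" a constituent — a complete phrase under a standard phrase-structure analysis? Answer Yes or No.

No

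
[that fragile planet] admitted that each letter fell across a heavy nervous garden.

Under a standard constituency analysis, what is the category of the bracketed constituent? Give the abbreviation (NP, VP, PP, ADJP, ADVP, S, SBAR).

"planet" is the head of the bracketed span, so the span is a noun phrase: NP.

NP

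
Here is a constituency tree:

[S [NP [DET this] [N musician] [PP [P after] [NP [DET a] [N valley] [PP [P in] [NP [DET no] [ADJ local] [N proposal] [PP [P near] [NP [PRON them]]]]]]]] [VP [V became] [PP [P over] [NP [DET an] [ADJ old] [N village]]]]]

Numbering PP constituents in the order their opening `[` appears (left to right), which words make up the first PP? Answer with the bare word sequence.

Opening `[PP` markers occur at word positions 3, 6, 10, 13; the first of these opens the constituent [PP after a valley in no local proposal near them].

after a valley in no local proposal near them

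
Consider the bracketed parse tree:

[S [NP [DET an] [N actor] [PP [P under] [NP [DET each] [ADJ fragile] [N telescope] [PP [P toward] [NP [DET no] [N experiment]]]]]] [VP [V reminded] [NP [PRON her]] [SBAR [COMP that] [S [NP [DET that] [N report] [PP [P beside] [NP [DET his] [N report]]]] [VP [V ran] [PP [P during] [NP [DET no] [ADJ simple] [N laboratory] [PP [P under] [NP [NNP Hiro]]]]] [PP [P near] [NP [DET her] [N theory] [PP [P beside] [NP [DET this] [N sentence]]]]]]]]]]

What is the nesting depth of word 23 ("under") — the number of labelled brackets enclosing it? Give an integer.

Path from the root down to the word: S → VP → SBAR → S → VP → PP → NP → PP → P. That is 9 enclosing brackets.

9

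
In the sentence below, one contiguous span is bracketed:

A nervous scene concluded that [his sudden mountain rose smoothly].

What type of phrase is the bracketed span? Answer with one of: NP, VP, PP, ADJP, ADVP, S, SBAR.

S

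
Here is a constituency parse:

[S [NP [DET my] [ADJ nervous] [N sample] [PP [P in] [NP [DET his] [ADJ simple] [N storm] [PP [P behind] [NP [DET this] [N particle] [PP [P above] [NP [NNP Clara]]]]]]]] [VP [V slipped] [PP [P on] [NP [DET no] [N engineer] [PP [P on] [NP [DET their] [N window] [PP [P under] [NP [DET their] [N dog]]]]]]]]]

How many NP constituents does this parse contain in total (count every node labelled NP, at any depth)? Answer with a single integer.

7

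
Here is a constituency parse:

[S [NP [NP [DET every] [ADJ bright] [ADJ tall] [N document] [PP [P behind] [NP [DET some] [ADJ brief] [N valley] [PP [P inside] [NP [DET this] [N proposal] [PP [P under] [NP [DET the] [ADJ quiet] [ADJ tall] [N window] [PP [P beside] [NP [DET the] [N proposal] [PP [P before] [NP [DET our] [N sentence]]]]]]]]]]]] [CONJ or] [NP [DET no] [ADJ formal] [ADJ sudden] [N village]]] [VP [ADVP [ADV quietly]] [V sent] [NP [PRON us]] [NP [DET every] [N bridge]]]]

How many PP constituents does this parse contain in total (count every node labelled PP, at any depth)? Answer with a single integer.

5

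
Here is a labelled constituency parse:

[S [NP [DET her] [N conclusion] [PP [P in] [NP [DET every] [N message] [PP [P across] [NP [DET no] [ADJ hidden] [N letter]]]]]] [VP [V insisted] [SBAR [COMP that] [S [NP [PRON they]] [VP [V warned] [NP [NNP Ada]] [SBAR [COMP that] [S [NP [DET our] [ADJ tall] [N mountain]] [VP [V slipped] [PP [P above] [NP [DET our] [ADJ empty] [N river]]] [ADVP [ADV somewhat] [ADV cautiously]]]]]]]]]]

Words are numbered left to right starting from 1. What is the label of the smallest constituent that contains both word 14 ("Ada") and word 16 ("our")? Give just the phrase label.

VP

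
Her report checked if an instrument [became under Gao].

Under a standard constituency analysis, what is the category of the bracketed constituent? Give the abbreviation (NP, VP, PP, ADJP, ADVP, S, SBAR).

"became" is the head of the bracketed span, so the span is a verb phrase: VP.

VP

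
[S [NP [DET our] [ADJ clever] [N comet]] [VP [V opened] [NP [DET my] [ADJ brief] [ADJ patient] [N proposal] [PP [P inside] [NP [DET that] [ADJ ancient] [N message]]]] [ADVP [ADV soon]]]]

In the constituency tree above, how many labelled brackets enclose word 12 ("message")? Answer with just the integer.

6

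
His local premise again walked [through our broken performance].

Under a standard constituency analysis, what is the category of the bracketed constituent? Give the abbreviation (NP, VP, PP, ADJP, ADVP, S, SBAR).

PP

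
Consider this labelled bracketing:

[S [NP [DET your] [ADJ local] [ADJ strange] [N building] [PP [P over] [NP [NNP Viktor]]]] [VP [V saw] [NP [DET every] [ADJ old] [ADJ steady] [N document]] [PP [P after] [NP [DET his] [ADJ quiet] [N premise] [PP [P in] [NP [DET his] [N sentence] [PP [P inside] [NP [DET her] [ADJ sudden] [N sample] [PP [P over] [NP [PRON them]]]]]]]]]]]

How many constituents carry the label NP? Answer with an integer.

The NP constituents are: [NP your local strange building over Viktor]; [NP Viktor]; [NP every old steady document]; [NP his quiet premise in his sentence inside her sudden sample over them]; [NP his sentence inside her sudden sample over them]; [NP her sudden sample over them] …. Total: 7.

7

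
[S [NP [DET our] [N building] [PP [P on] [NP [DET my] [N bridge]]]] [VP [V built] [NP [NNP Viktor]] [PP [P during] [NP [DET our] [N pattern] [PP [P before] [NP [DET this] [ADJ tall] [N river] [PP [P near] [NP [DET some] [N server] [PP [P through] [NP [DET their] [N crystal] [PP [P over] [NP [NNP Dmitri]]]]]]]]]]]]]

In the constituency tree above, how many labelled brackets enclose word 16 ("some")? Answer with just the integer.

9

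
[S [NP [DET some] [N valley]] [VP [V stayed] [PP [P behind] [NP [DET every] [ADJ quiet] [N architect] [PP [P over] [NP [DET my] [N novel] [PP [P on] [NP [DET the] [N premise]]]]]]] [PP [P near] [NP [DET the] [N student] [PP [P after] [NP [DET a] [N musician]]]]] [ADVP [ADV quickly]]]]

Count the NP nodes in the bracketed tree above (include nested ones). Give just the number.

6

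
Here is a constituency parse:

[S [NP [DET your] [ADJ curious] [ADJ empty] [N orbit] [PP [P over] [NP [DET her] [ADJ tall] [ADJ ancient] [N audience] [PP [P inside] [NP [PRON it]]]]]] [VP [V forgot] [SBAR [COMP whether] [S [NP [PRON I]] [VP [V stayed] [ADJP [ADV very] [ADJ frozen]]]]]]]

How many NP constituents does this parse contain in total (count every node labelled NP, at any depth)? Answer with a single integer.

Listing each NP by its span: [NP your curious empty orbit over her tall ancient audience inside it]; [NP her tall ancient audience inside it]; [NP it]; [NP I] — that makes 4.

4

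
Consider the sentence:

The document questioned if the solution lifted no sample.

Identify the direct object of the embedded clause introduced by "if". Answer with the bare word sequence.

The verb of the embedded clause introduced by "if" is "lifted"; its direct object is the NP "no sample".

no sample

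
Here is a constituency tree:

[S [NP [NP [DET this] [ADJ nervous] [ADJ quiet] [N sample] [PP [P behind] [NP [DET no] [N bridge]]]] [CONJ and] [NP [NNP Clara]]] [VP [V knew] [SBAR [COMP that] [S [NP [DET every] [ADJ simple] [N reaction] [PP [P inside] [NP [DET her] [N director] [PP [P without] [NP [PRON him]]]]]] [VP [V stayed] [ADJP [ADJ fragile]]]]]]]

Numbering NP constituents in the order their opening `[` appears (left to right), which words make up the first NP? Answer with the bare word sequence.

this nervous quiet sample behind no bridge and Clara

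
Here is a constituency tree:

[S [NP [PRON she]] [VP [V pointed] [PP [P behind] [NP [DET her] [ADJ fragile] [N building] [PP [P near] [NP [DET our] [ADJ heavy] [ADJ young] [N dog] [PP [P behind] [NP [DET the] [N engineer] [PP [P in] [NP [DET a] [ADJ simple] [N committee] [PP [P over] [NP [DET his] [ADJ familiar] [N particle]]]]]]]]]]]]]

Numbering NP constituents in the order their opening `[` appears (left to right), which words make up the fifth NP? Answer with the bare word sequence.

a simple committee over his familiar particle

In left-to-right order the NP constituents are "she"; "her fragile building near our heavy young dog behind the engineer in a simple committee over his familiar particle"; "our heavy young dog behind the engineer in a simple committee over his familiar particle"; "the engineer in a simple committee over his familiar particle"; "a simple committee over his familiar particle"; "his familiar particle". Number 5 is "a simple committee over his familiar particle".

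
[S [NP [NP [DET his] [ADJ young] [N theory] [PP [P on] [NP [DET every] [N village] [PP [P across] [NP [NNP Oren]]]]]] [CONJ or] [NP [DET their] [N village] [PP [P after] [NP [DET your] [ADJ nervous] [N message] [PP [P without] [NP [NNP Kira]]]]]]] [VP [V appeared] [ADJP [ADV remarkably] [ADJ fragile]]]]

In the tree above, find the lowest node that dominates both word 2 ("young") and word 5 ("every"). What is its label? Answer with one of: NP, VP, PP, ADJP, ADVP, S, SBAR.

NP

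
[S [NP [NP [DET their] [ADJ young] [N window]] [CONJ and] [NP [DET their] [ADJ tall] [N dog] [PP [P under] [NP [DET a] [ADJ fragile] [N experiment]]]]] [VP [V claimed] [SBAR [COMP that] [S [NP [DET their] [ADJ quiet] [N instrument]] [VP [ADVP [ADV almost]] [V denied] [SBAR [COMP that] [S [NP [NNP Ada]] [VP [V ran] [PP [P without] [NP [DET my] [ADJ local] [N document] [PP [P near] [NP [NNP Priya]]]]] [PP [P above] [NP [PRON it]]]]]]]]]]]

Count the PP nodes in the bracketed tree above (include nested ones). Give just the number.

4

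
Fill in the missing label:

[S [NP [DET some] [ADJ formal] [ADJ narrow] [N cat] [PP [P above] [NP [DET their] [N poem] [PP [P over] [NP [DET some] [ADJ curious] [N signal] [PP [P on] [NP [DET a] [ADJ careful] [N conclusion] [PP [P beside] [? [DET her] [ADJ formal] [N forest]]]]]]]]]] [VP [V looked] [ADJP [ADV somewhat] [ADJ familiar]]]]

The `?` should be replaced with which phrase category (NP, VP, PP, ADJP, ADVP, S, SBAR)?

NP

The `?` node immediately contains: DET 'her', ADJ 'formal', N 'forest'. That is the internal structure of a noun phrase, so the label is NP.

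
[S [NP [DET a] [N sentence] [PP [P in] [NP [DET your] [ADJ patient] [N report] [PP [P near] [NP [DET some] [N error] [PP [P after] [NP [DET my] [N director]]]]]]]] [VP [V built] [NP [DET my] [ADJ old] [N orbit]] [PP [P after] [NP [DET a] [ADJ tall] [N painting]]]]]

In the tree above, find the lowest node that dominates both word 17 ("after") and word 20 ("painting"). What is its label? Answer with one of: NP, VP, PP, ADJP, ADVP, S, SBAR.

Both words fall inside [PP after a tall painting] (words 17–20), and no smaller constituent contains them both. Label: PP.

PP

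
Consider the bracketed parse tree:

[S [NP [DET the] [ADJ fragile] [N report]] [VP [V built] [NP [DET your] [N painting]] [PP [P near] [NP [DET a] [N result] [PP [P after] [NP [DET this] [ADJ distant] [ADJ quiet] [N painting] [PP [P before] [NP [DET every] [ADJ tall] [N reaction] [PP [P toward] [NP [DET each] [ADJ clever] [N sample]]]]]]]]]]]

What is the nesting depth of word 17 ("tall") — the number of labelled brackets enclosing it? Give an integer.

9

Path from the root down to the word: S → VP → PP → NP → PP → NP → PP → NP → ADJ. That is 9 enclosing brackets.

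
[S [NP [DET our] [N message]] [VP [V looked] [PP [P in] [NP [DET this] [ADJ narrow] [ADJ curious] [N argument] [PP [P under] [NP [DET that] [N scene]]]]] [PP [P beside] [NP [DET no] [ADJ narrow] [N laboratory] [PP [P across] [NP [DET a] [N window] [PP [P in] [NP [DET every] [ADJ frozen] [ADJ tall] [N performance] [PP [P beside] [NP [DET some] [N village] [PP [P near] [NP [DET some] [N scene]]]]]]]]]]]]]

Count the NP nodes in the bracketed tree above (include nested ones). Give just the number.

8

Listing each NP by its span: [NP our message]; [NP this narrow curious argument under that scene]; [NP that scene]; [NP no narrow laboratory across a window in every frozen tall performance beside some village near some scene]; [NP a window in every frozen tall performance beside some village near some scene]; [NP every frozen tall performance beside some village near some scene] … — that makes 8.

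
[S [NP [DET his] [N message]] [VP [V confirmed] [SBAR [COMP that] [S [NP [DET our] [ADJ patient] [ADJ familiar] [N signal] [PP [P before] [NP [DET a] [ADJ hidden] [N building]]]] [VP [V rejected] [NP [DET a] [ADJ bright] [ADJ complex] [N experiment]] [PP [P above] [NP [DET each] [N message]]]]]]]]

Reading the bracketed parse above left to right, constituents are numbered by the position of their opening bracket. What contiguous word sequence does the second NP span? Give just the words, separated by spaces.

Opening `[NP` markers occur at word positions 1, 5, 10, 14, 19; the second of these opens the constituent [NP our patient familiar signal before a hidden building].

our patient familiar signal before a hidden building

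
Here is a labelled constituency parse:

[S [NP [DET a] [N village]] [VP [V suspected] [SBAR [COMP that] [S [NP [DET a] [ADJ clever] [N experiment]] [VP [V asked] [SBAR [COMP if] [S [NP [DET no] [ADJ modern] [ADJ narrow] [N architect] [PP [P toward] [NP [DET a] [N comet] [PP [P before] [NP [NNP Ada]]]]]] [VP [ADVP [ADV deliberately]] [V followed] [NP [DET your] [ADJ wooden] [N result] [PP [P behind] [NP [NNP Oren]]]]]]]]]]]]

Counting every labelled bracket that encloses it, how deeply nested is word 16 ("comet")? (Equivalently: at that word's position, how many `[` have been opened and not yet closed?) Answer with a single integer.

11

Counting open brackets not yet closed at "comet": [S [VP [SBAR [S [VP [SBAR [S [NP [PP [NP [N = 11.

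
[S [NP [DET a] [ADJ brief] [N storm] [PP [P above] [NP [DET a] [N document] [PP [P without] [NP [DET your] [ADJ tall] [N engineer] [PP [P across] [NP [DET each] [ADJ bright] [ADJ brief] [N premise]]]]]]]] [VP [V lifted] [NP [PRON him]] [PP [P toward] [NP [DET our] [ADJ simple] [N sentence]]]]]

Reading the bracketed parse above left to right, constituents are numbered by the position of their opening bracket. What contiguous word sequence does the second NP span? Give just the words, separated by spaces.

The NP opening brackets appear, in order, over: "a brief storm above a document without your tall engineer across each bright brief premise"; "a document without your tall engineer across each bright brief premise"; "your tall engineer across each bright brief premise"; "each bright brief premise"; "him"; "our simple sentence". The second one spans "a document without your tall engineer across each bright brief premise".

a document without your tall engineer across each bright brief premise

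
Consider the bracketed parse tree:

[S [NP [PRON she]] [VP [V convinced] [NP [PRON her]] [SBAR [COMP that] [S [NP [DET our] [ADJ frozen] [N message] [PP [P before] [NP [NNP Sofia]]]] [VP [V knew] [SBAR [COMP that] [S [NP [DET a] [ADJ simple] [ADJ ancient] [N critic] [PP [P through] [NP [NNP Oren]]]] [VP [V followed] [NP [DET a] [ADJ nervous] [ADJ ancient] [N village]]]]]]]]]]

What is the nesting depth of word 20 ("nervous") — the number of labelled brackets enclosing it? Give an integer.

10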